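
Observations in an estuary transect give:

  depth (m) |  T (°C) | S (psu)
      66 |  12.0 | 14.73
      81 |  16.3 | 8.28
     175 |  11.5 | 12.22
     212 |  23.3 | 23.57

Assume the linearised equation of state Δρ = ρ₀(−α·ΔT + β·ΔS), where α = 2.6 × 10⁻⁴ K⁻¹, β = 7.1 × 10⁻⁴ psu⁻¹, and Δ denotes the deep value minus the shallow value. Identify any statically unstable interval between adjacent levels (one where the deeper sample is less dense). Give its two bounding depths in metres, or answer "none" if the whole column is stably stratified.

Evaluate Δρ/ρ₀ = −αΔT + βΔS across each adjacent pair:
  66–81 m: −αΔT+βΔS = −(2.6 × 10⁻⁴)(+4.3)+(7.1 × 10⁻⁴)(-6.45) = -5.7 × 10⁻³ → UNSTABLE
  81–175 m: −αΔT+βΔS = −(2.6 × 10⁻⁴)(-4.8)+(7.1 × 10⁻⁴)(+3.94) = 4.0 × 10⁻³ → stable
  175–212 m: −αΔT+βΔS = −(2.6 × 10⁻⁴)(+11.8)+(7.1 × 10⁻⁴)(+11.35) = 5.0 × 10⁻³ → stable
The 66–81 m interval has Δρ < 0: lighter water underlies denser water.

66–81 m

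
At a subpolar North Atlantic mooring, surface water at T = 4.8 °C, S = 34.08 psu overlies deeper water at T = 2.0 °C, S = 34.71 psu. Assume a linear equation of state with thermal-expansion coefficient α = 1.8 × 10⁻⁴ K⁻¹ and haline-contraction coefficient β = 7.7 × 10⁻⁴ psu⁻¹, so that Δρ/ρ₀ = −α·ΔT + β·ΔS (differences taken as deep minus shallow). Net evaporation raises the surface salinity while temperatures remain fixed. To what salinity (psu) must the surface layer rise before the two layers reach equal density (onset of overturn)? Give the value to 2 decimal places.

Neutral buoyancy requires −α(T_deep − T_surf) + β(S_deep − S_surf′) = 0.
S_surf′ = S_deep − (α/β)·ΔT = 34.71 − (1.8 × 10⁻⁴/7.7 × 10⁻⁴)·(-2.8) = 35.3645 psu.
Increase required: 35.3645 − 34.08 = 1.2845 psu.

35.36 psu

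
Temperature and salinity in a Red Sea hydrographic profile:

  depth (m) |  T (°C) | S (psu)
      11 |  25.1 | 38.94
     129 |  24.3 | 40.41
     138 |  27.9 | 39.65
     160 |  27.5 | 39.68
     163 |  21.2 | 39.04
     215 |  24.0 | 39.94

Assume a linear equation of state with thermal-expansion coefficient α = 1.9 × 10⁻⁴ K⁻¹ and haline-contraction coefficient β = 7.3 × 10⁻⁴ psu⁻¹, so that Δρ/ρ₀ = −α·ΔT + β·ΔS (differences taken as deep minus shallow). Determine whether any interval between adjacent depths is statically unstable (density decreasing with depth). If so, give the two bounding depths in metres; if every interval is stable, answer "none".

129–138 m

Evaluate Δρ/ρ₀ = −αΔT + βΔS across each adjacent pair:
  11–129 m: −αΔT+βΔS = −(1.9 × 10⁻⁴)(-0.8)+(7.3 × 10⁻⁴)(+1.47) = 1.2 × 10⁻³ → stable
  129–138 m: −αΔT+βΔS = −(1.9 × 10⁻⁴)(+3.6)+(7.3 × 10⁻⁴)(-0.76) = -1.2 × 10⁻³ → UNSTABLE
  138–160 m: −αΔT+βΔS = −(1.9 × 10⁻⁴)(-0.4)+(7.3 × 10⁻⁴)(+0.03) = 9.8 × 10⁻⁵ → stable
  160–163 m: −αΔT+βΔS = −(1.9 × 10⁻⁴)(-6.3)+(7.3 × 10⁻⁴)(-0.64) = 7.3 × 10⁻⁴ → stable
  163–215 m: −αΔT+βΔS = −(1.9 × 10⁻⁴)(+2.8)+(7.3 × 10⁻⁴)(+0.90) = 1.3 × 10⁻⁴ → stable
The 129–138 m interval has Δρ < 0: lighter water underlies denser water.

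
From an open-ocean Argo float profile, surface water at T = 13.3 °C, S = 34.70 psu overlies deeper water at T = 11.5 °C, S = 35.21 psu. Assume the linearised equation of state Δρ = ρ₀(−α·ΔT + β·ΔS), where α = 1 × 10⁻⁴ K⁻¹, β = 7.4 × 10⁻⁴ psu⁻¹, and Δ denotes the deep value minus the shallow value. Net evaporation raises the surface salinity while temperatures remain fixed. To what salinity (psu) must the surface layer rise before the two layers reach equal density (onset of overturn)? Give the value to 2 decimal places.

Neutral buoyancy requires −α(T_deep − T_surf) + β(S_deep − S_surf′) = 0.
S_surf′ = S_deep − (α/β)·ΔT = 35.21 − (1 × 10⁻⁴/7.4 × 10⁻⁴)·(-1.8) = 35.4532 psu.
Increase required: 35.4532 − 34.70 = 0.7532 psu.

35.45 psu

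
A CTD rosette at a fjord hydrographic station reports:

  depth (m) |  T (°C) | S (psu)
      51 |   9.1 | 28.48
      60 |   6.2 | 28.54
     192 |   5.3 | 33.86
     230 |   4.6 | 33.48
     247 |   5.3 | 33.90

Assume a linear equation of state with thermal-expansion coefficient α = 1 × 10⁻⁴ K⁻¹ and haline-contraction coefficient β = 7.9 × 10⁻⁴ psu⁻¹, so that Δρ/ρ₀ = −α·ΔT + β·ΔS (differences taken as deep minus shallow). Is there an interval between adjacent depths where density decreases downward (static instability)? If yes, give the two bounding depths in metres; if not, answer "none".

192–230 m

Evaluate Δρ/ρ₀ = −αΔT + βΔS across each adjacent pair:
  51–60 m: −αΔT+βΔS = −(1 × 10⁻⁴)(-2.9)+(7.9 × 10⁻⁴)(+0.06) = 3.4 × 10⁻⁴ → stable
  60–192 m: −αΔT+βΔS = −(1 × 10⁻⁴)(-0.9)+(7.9 × 10⁻⁴)(+5.32) = 4.3 × 10⁻³ → stable
  192–230 m: −αΔT+βΔS = −(1 × 10⁻⁴)(-0.7)+(7.9 × 10⁻⁴)(-0.38) = -2.3 × 10⁻⁴ → UNSTABLE
  230–247 m: −αΔT+βΔS = −(1 × 10⁻⁴)(+0.7)+(7.9 × 10⁻⁴)(+0.42) = 2.6 × 10⁻⁴ → stable
The 192–230 m interval has Δρ < 0: lighter water underlies denser water.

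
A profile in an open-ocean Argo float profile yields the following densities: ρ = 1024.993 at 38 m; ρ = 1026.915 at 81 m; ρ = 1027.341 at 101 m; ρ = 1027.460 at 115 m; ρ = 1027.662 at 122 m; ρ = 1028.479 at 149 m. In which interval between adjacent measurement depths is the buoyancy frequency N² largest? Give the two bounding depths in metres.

38–81 m

Compute the density gradient over each adjacent pair:
  38–81 m: Δρ/Δz = 1.922/43 = 0.045 kg m⁻⁴
  81–101 m: Δρ/Δz = 0.426/20 = 0.021 kg m⁻⁴
  101–115 m: Δρ/Δz = 0.119/14 = 8.5 × 10⁻³ kg m⁻⁴
  115–122 m: Δρ/Δz = 0.202/7 = 0.029 kg m⁻⁴
  122–149 m: Δρ/Δz = 0.817/27 = 0.030 kg m⁻⁴
The largest gradient is in the 38–81 m interval — the pycnocline.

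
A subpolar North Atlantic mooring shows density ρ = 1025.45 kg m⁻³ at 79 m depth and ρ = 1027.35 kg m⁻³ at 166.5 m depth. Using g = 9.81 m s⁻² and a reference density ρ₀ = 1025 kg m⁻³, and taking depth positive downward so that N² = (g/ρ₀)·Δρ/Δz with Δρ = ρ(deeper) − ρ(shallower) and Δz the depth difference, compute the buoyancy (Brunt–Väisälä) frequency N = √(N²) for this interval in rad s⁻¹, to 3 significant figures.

Δρ = 1027.35 − 1025.45 = 1.90 kg m⁻³ over Δz = 166.5 − 79 = 87.5 m.
N² = (9.81/1025) × (1.90/87.5) = 2.0782 × 10⁻⁴ s⁻².
N = √(2.0782 × 10⁻⁴) = 0.014416 rad s⁻¹ ≈ 0.0144 rad s⁻¹.

0.0144 rad s⁻¹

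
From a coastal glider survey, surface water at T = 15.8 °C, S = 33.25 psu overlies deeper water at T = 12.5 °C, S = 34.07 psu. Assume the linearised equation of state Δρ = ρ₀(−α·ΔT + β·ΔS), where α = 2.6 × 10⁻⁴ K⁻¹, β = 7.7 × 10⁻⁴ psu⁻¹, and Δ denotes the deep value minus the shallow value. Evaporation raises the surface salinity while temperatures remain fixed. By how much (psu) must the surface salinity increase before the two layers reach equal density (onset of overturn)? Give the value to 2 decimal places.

Neutral buoyancy requires −α(T_deep − T_surf) + β(S_deep − S_surf′) = 0.
S_surf′ = S_deep − (α/β)·ΔT = 34.07 − (2.6 × 10⁻⁴/7.7 × 10⁻⁴)·(-3.3) = 35.1843 psu.
Increase required: 35.1843 − 33.25 = 1.9343 psu.

1.93 psu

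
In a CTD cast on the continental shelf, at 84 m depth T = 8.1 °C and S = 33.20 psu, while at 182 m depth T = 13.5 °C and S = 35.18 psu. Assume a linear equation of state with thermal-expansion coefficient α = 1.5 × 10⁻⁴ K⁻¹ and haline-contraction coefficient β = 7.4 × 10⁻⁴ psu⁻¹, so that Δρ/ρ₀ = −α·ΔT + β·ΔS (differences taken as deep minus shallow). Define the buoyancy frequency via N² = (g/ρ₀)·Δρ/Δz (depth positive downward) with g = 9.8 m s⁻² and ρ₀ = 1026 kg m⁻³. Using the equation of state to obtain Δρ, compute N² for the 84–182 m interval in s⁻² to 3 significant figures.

6.55 × 10⁻⁵ s⁻²

ΔT = +5.4 K, ΔS = +1.98 psu (deep − shallow).
Δρ/ρ₀ = −αΔT + βΔS = -8.10 × 10⁻⁴ + 1.4652 × 10⁻³ = 6.552 × 10⁻⁴, so Δρ ≈ 0.6722 kg m⁻³.
N² = (g/ρ₀)·Δρ/Δz = g·(Δρ/ρ₀)/Δz = 9.8 × 6.552 × 10⁻⁴ / 98 = 6.5520 × 10⁻⁵ s⁻² ≈ 6.55 × 10⁻⁵ s⁻².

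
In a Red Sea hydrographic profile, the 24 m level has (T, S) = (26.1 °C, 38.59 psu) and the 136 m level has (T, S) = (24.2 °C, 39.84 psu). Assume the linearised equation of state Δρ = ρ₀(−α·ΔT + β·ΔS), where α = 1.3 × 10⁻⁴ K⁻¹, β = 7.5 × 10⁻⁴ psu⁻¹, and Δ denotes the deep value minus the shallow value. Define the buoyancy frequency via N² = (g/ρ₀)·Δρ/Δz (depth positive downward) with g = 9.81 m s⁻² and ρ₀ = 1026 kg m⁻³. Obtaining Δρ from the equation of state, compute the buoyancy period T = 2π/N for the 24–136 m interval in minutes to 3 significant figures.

10.3 min

ΔT = -1.9 K, ΔS = +1.25 psu (deep − shallow).
Δρ/ρ₀ = −αΔT + βΔS = 2.47 × 10⁻⁴ + 9.375 × 10⁻⁴ = 1.1845 × 10⁻³, so Δρ ≈ 1.215 kg m⁻³.
N² = (g/ρ₀)·Δρ/Δz = g·(Δρ/ρ₀)/Δz = 9.81 × 1.1845 × 10⁻³ / 112 = 1.0375 × 10⁻⁴ s⁻².
N = √(1.0375 × 10⁻⁴) = 0.010186 rad s⁻¹ → T = 2π/N = 616.85 s = 10.281 min ≈ 10.3 min.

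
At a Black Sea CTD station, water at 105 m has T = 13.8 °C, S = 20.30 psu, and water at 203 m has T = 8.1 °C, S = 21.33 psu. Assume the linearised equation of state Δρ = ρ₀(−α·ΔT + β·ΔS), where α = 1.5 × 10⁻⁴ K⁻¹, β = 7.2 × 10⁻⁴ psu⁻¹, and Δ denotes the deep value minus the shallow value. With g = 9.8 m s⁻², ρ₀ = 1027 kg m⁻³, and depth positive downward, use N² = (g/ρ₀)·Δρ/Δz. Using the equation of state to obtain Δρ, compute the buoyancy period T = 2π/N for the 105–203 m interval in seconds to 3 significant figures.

ΔT = -5.7 K, ΔS = +1.03 psu (deep − shallow).
Δρ/ρ₀ = −αΔT + βΔS = 8.55 × 10⁻⁴ + 7.416 × 10⁻⁴ = 1.5966 × 10⁻³, so Δρ ≈ 1.640 kg m⁻³.
N² = (g/ρ₀)·Δρ/Δz = g·(Δρ/ρ₀)/Δz = 9.8 × 1.5966 × 10⁻³ / 98 = 1.5966 × 10⁻⁴ s⁻².
N = √(1.5966 × 10⁻⁴) = 0.012636 rad s⁻¹ → T = 2π/N = 497.24 s ≈ 497 s.

497 s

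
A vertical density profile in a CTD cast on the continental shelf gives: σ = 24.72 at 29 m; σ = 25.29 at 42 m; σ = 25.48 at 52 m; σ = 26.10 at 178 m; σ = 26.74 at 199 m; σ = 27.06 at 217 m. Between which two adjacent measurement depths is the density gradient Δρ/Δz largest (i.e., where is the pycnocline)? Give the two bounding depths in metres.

29–42 m

Compute the density gradient over each adjacent pair:
  29–42 m: Δρ/Δz = 0.57/13 = 0.044 kg m⁻⁴
  42–52 m: Δρ/Δz = 0.19/10 = 0.019 kg m⁻⁴
  52–178 m: Δρ/Δz = 0.62/126 = 4.9 × 10⁻³ kg m⁻⁴
  178–199 m: Δρ/Δz = 0.64/21 = 0.030 kg m⁻⁴
  199–217 m: Δρ/Δz = 0.32/18 = 0.018 kg m⁻⁴
The largest gradient is in the 29–42 m interval — the pycnocline.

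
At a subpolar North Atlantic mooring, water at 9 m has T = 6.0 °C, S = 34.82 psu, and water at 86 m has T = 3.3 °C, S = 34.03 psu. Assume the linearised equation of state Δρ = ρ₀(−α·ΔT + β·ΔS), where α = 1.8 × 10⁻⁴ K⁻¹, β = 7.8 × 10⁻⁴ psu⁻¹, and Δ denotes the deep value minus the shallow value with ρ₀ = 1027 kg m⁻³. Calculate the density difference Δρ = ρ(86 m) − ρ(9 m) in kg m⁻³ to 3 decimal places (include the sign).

ΔT = -2.7 K, ΔS = -0.79 psu (deep − shallow).
Δρ/ρ₀ = −(1.8 × 10⁻⁴)(-2.7) + (7.8 × 10⁻⁴)(-0.79) = -1.302 × 10⁻⁴.
Δρ = 1027 × (-1.302 × 10⁻⁴) = -0.134 kg m⁻³.
Negative Δρ: lighter below, statically unstable.

-0.134 kg m⁻³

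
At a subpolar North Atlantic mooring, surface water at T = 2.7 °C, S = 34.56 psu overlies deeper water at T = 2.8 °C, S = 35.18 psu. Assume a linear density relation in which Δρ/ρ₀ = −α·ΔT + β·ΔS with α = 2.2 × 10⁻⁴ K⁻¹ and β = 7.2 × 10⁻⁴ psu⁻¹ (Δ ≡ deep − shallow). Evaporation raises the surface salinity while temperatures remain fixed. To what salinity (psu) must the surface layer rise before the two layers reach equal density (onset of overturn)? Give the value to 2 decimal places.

Neutral buoyancy requires −α(T_deep − T_surf) + β(S_deep − S_surf′) = 0.
S_surf′ = S_deep − (α/β)·ΔT = 35.18 − (2.2 × 10⁻⁴/7.2 × 10⁻⁴)·(+0.1) = 35.1494 psu.
Increase required: 35.1494 − 34.56 = 0.5894 psu.

35.15 psu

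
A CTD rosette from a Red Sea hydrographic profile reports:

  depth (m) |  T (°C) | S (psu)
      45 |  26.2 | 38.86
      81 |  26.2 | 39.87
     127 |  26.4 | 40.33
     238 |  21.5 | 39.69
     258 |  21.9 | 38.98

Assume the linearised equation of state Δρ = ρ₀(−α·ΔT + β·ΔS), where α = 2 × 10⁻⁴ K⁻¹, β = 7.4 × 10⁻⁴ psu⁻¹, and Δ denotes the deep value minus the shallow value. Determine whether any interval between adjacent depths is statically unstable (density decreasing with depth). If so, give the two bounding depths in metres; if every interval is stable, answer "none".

Evaluate Δρ/ρ₀ = −αΔT + βΔS across each adjacent pair:
  45–81 m: −αΔT+βΔS = −(2 × 10⁻⁴)(+0.0)+(7.4 × 10⁻⁴)(+1.01) = 7.5 × 10⁻⁴ → stable
  81–127 m: −αΔT+βΔS = −(2 × 10⁻⁴)(+0.2)+(7.4 × 10⁻⁴)(+0.46) = 3.0 × 10⁻⁴ → stable
  127–238 m: −αΔT+βΔS = −(2 × 10⁻⁴)(-4.9)+(7.4 × 10⁻⁴)(-0.64) = 5.1 × 10⁻⁴ → stable
  238–258 m: −αΔT+βΔS = −(2 × 10⁻⁴)(+0.4)+(7.4 × 10⁻⁴)(-0.71) = -6.1 × 10⁻⁴ → UNSTABLE
The 238–258 m interval has Δρ < 0: lighter water underlies denser water.

238–258 m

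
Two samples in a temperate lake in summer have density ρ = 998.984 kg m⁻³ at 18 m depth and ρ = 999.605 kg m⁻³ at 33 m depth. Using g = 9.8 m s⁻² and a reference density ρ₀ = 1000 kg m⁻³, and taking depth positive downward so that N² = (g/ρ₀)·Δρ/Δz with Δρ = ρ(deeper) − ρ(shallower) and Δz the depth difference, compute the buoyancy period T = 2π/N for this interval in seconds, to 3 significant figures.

312 s

Δρ = 999.605 − 998.984 = 0.621 kg m⁻³ over Δz = 33 − 18 = 15 m.
N² = (9.8/1000) × (0.621/15) = 4.0572 × 10⁻⁴ s⁻².
N = √(4.0572 × 10⁻⁴) = 0.020142 rad s⁻¹, so T = 2π/N = 311.94 s ≈ 312 s.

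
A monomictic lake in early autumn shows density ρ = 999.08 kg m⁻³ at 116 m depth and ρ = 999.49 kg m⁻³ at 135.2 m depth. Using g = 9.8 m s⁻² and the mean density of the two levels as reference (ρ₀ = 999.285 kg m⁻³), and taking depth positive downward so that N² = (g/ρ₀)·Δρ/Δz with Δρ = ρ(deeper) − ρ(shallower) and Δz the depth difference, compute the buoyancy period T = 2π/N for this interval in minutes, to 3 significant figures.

Δρ = 999.49 − 999.08 = 0.41 kg m⁻³ over Δz = 135.2 − 116 = 19.2 m.
N² = (9.8/999.285) × (0.41/19.2) = 2.0942 × 10⁻⁴ s⁻².
N = √(2.0942 × 10⁻⁴) = 0.014471 rad s⁻¹, so T = 2π/N = 434.19 s = 7.2365 min ≈ 7.24 min.

7.24 min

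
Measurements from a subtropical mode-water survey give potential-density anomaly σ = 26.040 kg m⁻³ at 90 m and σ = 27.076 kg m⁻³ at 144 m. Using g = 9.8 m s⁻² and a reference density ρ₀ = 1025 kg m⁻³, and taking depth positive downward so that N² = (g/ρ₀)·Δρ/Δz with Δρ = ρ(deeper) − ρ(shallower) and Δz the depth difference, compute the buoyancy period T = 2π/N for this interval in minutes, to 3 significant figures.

Δρ = 1027.076 − 1026.040 = 1.036 kg m⁻³ over Δz = 144 − 90 = 54 m.
N² = (9.8/1025) × (1.036/54) = 1.8343 × 10⁻⁴ s⁻².
N = √(1.8343 × 10⁻⁴) = 0.013544 rad s⁻¹, so T = 2π/N = 463.91 s = 7.7318 min ≈ 7.73 min.

7.73 min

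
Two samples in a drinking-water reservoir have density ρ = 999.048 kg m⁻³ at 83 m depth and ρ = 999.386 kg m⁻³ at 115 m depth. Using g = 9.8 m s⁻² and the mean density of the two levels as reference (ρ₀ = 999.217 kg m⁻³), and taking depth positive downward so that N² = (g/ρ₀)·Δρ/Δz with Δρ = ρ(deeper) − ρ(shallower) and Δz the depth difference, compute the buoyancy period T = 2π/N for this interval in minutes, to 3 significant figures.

10.3 min

Δρ = 999.386 − 999.048 = 0.338 kg m⁻³ over Δz = 115 − 83 = 32 m.
N² = (9.8/999.217) × (0.338/32) = 1.0359 × 10⁻⁴ s⁻².
N = √(1.0359 × 10⁻⁴) = 0.010178 rad s⁻¹, so T = 2π/N = 617.33 s = 10.289 min ≈ 10.3 min.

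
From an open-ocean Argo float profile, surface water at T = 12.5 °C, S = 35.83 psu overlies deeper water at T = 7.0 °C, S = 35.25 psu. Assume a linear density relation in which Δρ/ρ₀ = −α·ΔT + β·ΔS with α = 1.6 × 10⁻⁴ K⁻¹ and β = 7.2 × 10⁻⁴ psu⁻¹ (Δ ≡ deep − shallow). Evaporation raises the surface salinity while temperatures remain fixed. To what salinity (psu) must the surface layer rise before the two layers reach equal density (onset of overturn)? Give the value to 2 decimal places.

36.47 psu

Neutral buoyancy requires −α(T_deep − T_surf) + β(S_deep − S_surf′) = 0.
S_surf′ = S_deep − (α/β)·ΔT = 35.25 − (1.6 × 10⁻⁴/7.2 × 10⁻⁴)·(-5.5) = 36.4722 psu.
Increase required: 36.4722 − 35.83 = 0.6422 psu.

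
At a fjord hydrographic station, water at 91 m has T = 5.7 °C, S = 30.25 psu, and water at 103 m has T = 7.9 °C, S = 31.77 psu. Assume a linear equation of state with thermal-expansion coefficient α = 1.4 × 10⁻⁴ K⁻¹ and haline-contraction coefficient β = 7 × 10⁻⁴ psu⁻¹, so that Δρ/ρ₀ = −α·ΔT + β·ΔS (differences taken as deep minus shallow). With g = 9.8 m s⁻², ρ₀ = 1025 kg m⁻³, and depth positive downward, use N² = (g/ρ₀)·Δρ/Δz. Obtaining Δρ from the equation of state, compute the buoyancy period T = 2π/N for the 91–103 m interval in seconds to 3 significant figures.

253 s

ΔT = +2.2 K, ΔS = +1.52 psu (deep − shallow).
Δρ/ρ₀ = −αΔT + βΔS = -3.08 × 10⁻⁴ + 1.064 × 10⁻³ = 7.56 × 10⁻⁴, so Δρ ≈ 0.7749 kg m⁻³.
N² = (g/ρ₀)·Δρ/Δz = g·(Δρ/ρ₀)/Δz = 9.8 × 7.56 × 10⁻⁴ / 12 = 6.1740 × 10⁻⁴ s⁻².
N = √(6.1740 × 10⁻⁴) = 0.024848 rad s⁻¹ → T = 2π/N = 252.86 s ≈ 253 s.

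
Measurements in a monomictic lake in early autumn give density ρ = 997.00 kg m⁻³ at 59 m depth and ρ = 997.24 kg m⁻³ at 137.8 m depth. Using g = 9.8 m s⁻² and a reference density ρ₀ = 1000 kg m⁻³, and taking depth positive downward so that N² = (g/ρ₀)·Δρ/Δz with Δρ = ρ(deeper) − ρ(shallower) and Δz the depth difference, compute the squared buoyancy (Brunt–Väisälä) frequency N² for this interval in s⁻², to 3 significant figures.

2.98 × 10⁻⁵ s⁻²

Δρ = 997.24 − 997.00 = 0.24 kg m⁻³ over Δz = 137.8 − 59 = 78.8 m.
N² = (9.8/1000) × (0.24/78.8) = 2.9848 × 10⁻⁵ s⁻² ≈ 2.98 × 10⁻⁵ s⁻².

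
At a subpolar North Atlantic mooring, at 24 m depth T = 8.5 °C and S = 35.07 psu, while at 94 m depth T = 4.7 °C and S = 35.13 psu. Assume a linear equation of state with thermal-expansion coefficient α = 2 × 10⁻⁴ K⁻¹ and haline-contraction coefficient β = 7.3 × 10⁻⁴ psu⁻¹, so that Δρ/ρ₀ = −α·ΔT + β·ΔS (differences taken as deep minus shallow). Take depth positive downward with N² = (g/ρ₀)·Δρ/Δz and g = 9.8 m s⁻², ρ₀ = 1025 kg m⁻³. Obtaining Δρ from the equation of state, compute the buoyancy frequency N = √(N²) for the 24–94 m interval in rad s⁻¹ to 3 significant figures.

ΔT = -3.8 K, ΔS = +0.06 psu (deep − shallow).
Δρ/ρ₀ = −αΔT + βΔS = 7.60 × 10⁻⁴ + 4.38 × 10⁻⁵ = 8.038 × 10⁻⁴, so Δρ ≈ 0.8239 kg m⁻³.
N² = (g/ρ₀)·Δρ/Δz = g·(Δρ/ρ₀)/Δz = 9.8 × 8.038 × 10⁻⁴ / 70 = 1.1253 × 10⁻⁴ s⁻².
N = √(1.1253 × 10⁻⁴) = 0.010608 rad s⁻¹ ≈ 0.0106 rad s⁻¹.

0.0106 rad s⁻¹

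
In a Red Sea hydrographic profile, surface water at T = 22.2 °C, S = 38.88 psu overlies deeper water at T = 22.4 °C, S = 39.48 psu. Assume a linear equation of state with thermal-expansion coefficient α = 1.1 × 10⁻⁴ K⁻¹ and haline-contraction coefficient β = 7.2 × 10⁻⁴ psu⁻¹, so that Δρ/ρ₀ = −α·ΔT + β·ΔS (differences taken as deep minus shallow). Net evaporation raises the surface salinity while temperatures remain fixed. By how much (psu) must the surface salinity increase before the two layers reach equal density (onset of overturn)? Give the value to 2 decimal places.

0.57 psu

Neutral buoyancy requires −α(T_deep − T_surf) + β(S_deep − S_surf′) = 0.
S_surf′ = S_deep − (α/β)·ΔT = 39.48 − (1.1 × 10⁻⁴/7.2 × 10⁻⁴)·(+0.2) = 39.4494 psu.
Increase required: 39.4494 − 38.88 = 0.5694 psu.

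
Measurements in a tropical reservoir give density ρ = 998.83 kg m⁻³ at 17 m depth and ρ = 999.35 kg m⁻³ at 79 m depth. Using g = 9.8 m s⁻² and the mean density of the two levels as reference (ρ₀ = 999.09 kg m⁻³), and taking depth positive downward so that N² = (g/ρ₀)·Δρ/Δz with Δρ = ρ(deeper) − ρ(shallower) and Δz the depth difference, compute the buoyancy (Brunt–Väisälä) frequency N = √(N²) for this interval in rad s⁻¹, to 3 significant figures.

9.07 × 10⁻³ rad s⁻¹

Δρ = 999.35 − 998.83 = 0.52 kg m⁻³ over Δz = 79 − 17 = 62 m.
N² = (9.8/999.09) × (0.52/62) = 8.2268 × 10⁻⁵ s⁻².
N = √(8.2268 × 10⁻⁵) = 9.0702 × 10⁻³ rad s⁻¹ ≈ 9.07 × 10⁻³ rad s⁻¹.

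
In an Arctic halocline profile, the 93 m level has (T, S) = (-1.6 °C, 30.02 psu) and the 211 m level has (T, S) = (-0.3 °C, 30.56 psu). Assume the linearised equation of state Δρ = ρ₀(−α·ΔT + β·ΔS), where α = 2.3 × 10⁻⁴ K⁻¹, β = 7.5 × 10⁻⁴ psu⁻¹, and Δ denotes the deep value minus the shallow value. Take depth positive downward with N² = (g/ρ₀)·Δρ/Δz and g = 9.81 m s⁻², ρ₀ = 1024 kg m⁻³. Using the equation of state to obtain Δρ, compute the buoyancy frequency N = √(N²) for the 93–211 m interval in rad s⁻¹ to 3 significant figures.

2.97 × 10⁻³ rad s⁻¹

ΔT = +1.3 K, ΔS = +0.54 psu (deep − shallow).
Δρ/ρ₀ = −αΔT + βΔS = -2.99 × 10⁻⁴ + 4.05 × 10⁻⁴ = 1.06 × 10⁻⁴, so Δρ ≈ 0.1085 kg m⁻³.
N² = (g/ρ₀)·Δρ/Δz = g·(Δρ/ρ₀)/Δz = 9.81 × 1.06 × 10⁻⁴ / 118 = 8.8124 × 10⁻⁶ s⁻².
N = √(8.8124 × 10⁻⁶) = 2.9686 × 10⁻³ rad s⁻¹ ≈ 2.97 × 10⁻³ rad s⁻¹.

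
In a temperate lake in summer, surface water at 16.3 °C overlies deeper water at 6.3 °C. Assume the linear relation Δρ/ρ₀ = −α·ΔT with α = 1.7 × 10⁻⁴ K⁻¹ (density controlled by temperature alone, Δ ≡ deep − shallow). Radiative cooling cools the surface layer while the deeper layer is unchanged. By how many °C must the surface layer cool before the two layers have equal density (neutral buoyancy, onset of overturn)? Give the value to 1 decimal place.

With temperature the only control, equal density requires T_surf′ = T_deep.
T_surf′ = 6.3 °C.
Cooling required: 16.3 − 6.3 = 10.0 °C.

10.0 °C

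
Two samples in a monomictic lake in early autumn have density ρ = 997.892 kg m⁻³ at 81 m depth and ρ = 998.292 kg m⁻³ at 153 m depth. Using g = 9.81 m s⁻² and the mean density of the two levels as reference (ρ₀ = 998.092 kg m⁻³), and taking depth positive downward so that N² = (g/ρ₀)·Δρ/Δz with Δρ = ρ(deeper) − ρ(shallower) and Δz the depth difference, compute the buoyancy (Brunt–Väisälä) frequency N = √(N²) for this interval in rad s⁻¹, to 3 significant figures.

Δρ = 998.292 − 997.892 = 0.400 kg m⁻³ over Δz = 153 − 81 = 72 m.
N² = (9.81/998.092) × (0.400/72) = 5.4604 × 10⁻⁵ s⁻².
N = √(5.4604 × 10⁻⁵) = 7.3895 × 10⁻³ rad s⁻¹ ≈ 7.39 × 10⁻³ rad s⁻¹.

7.39 × 10⁻³ rad s⁻¹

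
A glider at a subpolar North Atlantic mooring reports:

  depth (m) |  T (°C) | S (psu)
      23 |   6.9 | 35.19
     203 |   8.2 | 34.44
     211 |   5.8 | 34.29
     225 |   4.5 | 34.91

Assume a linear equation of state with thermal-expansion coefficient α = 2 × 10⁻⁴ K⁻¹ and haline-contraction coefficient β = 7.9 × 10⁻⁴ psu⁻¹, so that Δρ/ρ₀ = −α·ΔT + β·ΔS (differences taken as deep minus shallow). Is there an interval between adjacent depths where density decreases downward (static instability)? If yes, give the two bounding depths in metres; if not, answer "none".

23–203 m

Evaluate Δρ/ρ₀ = −αΔT + βΔS across each adjacent pair:
  23–203 m: −αΔT+βΔS = −(2 × 10⁻⁴)(+1.3)+(7.9 × 10⁻⁴)(-0.75) = -8.5 × 10⁻⁴ → UNSTABLE
  203–211 m: −αΔT+βΔS = −(2 × 10⁻⁴)(-2.4)+(7.9 × 10⁻⁴)(-0.15) = 3.6 × 10⁻⁴ → stable
  211–225 m: −αΔT+βΔS = −(2 × 10⁻⁴)(-1.3)+(7.9 × 10⁻⁴)(+0.62) = 7.5 × 10⁻⁴ → stable
The 23–203 m interval has Δρ < 0: lighter water underlies denser water.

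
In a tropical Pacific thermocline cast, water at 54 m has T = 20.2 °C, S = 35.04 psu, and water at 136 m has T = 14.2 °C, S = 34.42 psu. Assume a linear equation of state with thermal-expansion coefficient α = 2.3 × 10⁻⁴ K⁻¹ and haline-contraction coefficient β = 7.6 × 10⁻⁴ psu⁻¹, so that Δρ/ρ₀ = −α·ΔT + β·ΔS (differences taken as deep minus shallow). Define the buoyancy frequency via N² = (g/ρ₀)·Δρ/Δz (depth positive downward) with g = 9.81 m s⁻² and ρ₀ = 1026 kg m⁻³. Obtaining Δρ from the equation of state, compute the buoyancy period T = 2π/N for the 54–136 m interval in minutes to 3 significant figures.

ΔT = -6.0 K, ΔS = -0.62 psu (deep − shallow).
Δρ/ρ₀ = −αΔT + βΔS = 1.38 × 10⁻³ − 4.712 × 10⁻⁴ = 9.088 × 10⁻⁴, so Δρ ≈ 0.9324 kg m⁻³.
N² = (g/ρ₀)·Δρ/Δz = g·(Δρ/ρ₀)/Δz = 9.81 × 9.088 × 10⁻⁴ / 82 = 1.0872 × 10⁻⁴ s⁻².
N = √(1.0872 × 10⁻⁴) = 0.010427 rad s⁻¹ → T = 2π/N = 602.59 s = 10.043 min ≈ 10.0 min.

10.0 min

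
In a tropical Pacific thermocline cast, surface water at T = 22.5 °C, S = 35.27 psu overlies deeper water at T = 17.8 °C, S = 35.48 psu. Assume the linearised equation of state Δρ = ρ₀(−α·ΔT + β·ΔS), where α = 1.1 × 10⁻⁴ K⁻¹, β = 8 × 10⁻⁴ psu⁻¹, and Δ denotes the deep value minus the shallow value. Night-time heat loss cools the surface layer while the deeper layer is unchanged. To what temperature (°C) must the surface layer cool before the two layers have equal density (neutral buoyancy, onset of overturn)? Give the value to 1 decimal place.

16.3 °C

Neutral buoyancy requires Δρ = 0, i.e. −α(T_deep − T_surf′) + β(S_deep − S_surf) = 0.
T_surf′ = T_deep − (β/α)·ΔS = 17.8 − (8 × 10⁻⁴/1.1 × 10⁻⁴)·(+0.21) = 16.273 °C.
Cooling required: 22.5 − (16.273) = 6.227 °C.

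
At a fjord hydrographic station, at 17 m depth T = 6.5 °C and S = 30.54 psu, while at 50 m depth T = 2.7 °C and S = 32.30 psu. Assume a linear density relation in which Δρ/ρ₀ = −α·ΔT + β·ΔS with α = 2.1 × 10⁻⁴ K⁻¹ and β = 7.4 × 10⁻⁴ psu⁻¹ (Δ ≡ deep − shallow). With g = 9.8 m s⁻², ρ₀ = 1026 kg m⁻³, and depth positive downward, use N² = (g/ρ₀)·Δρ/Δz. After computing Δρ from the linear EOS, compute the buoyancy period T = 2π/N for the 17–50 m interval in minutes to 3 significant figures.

ΔT = -3.8 K, ΔS = +1.76 psu (deep − shallow).
Δρ/ρ₀ = −αΔT + βΔS = 7.98 × 10⁻⁴ + 1.3024 × 10⁻³ = 2.1004 × 10⁻³, so Δρ ≈ 2.155 kg m⁻³.
N² = (g/ρ₀)·Δρ/Δz = g·(Δρ/ρ₀)/Δz = 9.8 × 2.1004 × 10⁻³ / 33 = 6.2376 × 10⁻⁴ s⁻².
N = √(6.2376 × 10⁻⁴) = 0.024975 rad s⁻¹ → T = 2π/N = 251.58 s = 4.1930 min ≈ 4.19 min.

4.19 min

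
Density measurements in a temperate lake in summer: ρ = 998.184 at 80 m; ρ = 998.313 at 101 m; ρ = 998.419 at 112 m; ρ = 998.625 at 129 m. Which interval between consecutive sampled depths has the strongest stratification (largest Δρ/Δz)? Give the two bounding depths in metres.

Compute the density gradient over each adjacent pair:
  80–101 m: Δρ/Δz = 0.129/21 = 6.1 × 10⁻³ kg m⁻⁴
  101–112 m: Δρ/Δz = 0.106/11 = 9.6 × 10⁻³ kg m⁻⁴
  112–129 m: Δρ/Δz = 0.206/17 = 0.012 kg m⁻⁴
The largest gradient is in the 112–129 m interval — the pycnocline.

112–129 m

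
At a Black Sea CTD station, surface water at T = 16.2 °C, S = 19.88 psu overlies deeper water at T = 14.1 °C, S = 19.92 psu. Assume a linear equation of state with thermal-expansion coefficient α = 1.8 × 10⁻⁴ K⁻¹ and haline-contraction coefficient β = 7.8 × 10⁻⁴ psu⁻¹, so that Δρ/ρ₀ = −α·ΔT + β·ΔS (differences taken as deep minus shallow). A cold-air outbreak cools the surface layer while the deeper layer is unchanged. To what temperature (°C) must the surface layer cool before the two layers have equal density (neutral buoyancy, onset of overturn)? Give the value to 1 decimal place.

13.9 °C

Neutral buoyancy requires Δρ = 0, i.e. −α(T_deep − T_surf′) + β(S_deep − S_surf) = 0.
T_surf′ = T_deep − (β/α)·ΔS = 14.1 − (7.8 × 10⁻⁴/1.8 × 10⁻⁴)·(+0.04) = 13.927 °C.
Cooling required: 16.2 − (13.927) = 2.273 °C.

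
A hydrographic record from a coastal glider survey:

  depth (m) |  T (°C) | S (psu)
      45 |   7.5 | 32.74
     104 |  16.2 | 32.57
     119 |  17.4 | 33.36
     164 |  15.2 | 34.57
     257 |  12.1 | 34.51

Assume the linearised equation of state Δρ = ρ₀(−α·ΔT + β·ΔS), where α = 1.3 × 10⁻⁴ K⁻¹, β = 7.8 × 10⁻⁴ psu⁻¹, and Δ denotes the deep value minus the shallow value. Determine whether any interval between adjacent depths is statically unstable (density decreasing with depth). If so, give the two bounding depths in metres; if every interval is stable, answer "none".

45–104 m

Evaluate Δρ/ρ₀ = −αΔT + βΔS across each adjacent pair:
  45–104 m: −αΔT+βΔS = −(1.3 × 10⁻⁴)(+8.7)+(7.8 × 10⁻⁴)(-0.17) = -1.3 × 10⁻³ → UNSTABLE
  104–119 m: −αΔT+βΔS = −(1.3 × 10⁻⁴)(+1.2)+(7.8 × 10⁻⁴)(+0.79) = 4.6 × 10⁻⁴ → stable
  119–164 m: −αΔT+βΔS = −(1.3 × 10⁻⁴)(-2.2)+(7.8 × 10⁻⁴)(+1.21) = 1.2 × 10⁻³ → stable
  164–257 m: −αΔT+βΔS = −(1.3 × 10⁻⁴)(-3.1)+(7.8 × 10⁻⁴)(-0.06) = 3.6 × 10⁻⁴ → stable
The 45–104 m interval has Δρ < 0: lighter water underlies denser water.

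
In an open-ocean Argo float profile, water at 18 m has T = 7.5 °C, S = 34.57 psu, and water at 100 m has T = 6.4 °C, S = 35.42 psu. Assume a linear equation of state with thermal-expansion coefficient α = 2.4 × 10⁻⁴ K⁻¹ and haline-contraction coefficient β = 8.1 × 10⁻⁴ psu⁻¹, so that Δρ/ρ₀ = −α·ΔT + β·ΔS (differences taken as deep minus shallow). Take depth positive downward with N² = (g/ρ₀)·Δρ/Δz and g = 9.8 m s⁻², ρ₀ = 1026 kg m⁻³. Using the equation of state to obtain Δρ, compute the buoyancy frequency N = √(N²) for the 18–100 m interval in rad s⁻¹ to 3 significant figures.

ΔT = -1.1 K, ΔS = +0.85 psu (deep − shallow).
Δρ/ρ₀ = −αΔT + βΔS = 2.64 × 10⁻⁴ + 6.885 × 10⁻⁴ = 9.525 × 10⁻⁴, so Δρ ≈ 0.9773 kg m⁻³.
N² = (g/ρ₀)·Δρ/Δz = g·(Δρ/ρ₀)/Δz = 9.8 × 9.525 × 10⁻⁴ / 82 = 1.1384 × 10⁻⁴ s⁻².
N = √(1.1384 × 10⁻⁴) = 0.010670 rad s⁻¹ ≈ 0.0107 rad s⁻¹.

0.0107 rad s⁻¹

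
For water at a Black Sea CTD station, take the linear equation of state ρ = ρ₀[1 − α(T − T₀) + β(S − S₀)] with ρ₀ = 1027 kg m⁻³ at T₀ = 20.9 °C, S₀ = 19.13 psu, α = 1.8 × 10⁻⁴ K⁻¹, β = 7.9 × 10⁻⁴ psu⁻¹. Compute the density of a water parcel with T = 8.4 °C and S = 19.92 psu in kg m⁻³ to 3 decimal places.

T − T₀ = -12.5 K, S − S₀ = +0.79 psu.
Bracket = 1 − α·(-12.5) + β·(+0.79) = 1 + (2.8741 × 10⁻³) = 1.0028741.
ρ = 1027 × 1.0028741 = 1029.952 kg m⁻³.

1029.952 kg m⁻³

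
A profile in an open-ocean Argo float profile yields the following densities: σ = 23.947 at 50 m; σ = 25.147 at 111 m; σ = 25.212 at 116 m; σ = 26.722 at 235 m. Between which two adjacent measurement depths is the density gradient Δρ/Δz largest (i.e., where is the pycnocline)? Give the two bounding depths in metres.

50–111 m

Compute the density gradient over each adjacent pair:
  50–111 m: Δρ/Δz = 1.200/61 = 0.020 kg m⁻⁴
  111–116 m: Δρ/Δz = 0.065/5 = 0.013 kg m⁻⁴
  116–235 m: Δρ/Δz = 1.510/119 = 0.013 kg m⁻⁴
The largest gradient is in the 50–111 m interval — the pycnocline.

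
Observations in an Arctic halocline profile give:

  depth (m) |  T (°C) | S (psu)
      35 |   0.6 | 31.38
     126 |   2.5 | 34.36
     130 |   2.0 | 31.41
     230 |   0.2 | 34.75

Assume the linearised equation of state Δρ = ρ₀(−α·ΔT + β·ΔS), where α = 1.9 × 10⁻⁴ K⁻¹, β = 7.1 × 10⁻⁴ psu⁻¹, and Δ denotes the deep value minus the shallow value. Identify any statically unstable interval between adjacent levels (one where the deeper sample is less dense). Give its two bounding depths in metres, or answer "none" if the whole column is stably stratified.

126–130 m

Evaluate Δρ/ρ₀ = −αΔT + βΔS across each adjacent pair:
  35–126 m: −αΔT+βΔS = −(1.9 × 10⁻⁴)(+1.9)+(7.1 × 10⁻⁴)(+2.98) = 1.8 × 10⁻³ → stable
  126–130 m: −αΔT+βΔS = −(1.9 × 10⁻⁴)(-0.5)+(7.1 × 10⁻⁴)(-2.95) = -2.0 × 10⁻³ → UNSTABLE
  130–230 m: −αΔT+βΔS = −(1.9 × 10⁻⁴)(-1.8)+(7.1 × 10⁻⁴)(+3.34) = 2.7 × 10⁻³ → stable
The 126–130 m interval has Δρ < 0: lighter water underlies denser water.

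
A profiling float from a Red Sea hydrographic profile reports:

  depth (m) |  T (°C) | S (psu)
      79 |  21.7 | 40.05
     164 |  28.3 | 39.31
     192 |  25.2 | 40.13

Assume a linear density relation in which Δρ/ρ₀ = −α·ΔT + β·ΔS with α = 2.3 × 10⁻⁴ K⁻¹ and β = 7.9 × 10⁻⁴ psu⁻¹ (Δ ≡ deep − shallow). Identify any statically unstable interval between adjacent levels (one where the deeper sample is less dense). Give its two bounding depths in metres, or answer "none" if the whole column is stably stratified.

79–164 m

Evaluate Δρ/ρ₀ = −αΔT + βΔS across each adjacent pair:
  79–164 m: −αΔT+βΔS = −(2.3 × 10⁻⁴)(+6.6)+(7.9 × 10⁻⁴)(-0.74) = -2.1 × 10⁻³ → UNSTABLE
  164–192 m: −αΔT+βΔS = −(2.3 × 10⁻⁴)(-3.1)+(7.9 × 10⁻⁴)(+0.82) = 1.4 × 10⁻³ → stable
The 79–164 m interval has Δρ < 0: lighter water underlies denser water.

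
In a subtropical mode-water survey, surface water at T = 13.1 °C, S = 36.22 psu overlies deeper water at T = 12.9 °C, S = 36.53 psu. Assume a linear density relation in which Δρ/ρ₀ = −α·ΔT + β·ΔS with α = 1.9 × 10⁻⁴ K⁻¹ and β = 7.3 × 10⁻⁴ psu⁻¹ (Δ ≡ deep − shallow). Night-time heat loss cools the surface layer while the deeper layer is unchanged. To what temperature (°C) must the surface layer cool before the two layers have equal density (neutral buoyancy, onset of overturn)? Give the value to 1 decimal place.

11.7 °C

Neutral buoyancy requires Δρ = 0, i.e. −α(T_deep − T_surf′) + β(S_deep − S_surf) = 0.
T_surf′ = T_deep − (β/α)·ΔS = 12.9 − (7.3 × 10⁻⁴/1.9 × 10⁻⁴)·(+0.31) = 11.709 °C.
Cooling required: 13.1 − (11.709) = 1.391 °C.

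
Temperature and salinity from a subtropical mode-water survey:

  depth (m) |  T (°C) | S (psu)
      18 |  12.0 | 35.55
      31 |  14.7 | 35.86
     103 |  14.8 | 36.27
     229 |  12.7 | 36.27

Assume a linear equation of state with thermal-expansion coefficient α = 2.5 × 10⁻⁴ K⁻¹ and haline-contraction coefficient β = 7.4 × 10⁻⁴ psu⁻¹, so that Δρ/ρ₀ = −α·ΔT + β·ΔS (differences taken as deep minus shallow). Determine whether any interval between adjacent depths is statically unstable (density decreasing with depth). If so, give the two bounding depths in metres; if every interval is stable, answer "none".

18–31 m

Evaluate Δρ/ρ₀ = −αΔT + βΔS across each adjacent pair:
  18–31 m: −αΔT+βΔS = −(2.5 × 10⁻⁴)(+2.7)+(7.4 × 10⁻⁴)(+0.31) = -4.5 × 10⁻⁴ → UNSTABLE
  31–103 m: −αΔT+βΔS = −(2.5 × 10⁻⁴)(+0.1)+(7.4 × 10⁻⁴)(+0.41) = 2.8 × 10⁻⁴ → stable
  103–229 m: −αΔT+βΔS = −(2.5 × 10⁻⁴)(-2.1)+(7.4 × 10⁻⁴)(+0.00) = 5.3 × 10⁻⁴ → stable
The 18–31 m interval has Δρ < 0: lighter water underlies denser water.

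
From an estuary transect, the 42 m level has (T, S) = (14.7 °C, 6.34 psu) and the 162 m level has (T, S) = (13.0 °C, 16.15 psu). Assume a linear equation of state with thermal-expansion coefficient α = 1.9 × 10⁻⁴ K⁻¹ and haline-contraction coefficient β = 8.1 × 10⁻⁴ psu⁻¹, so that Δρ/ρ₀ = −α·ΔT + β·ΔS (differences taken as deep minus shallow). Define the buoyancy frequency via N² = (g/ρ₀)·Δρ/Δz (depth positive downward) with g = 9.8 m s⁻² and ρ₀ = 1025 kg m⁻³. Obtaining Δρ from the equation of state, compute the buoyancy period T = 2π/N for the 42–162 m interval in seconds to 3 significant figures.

242 s

ΔT = -1.7 K, ΔS = +9.81 psu (deep − shallow).
Δρ/ρ₀ = −αΔT + βΔS = 3.23 × 10⁻⁴ + 7.9461 × 10⁻³ = 8.2691 × 10⁻³, so Δρ ≈ 8.476 kg m⁻³.
N² = (g/ρ₀)·Δρ/Δz = g·(Δρ/ρ₀)/Δz = 9.8 × 8.2691 × 10⁻³ / 120 = 6.7531 × 10⁻⁴ s⁻².
N = √(6.7531 × 10⁻⁴) = 0.025987 rad s⁻¹ → T = 2π/N = 241.78 s ≈ 242 s.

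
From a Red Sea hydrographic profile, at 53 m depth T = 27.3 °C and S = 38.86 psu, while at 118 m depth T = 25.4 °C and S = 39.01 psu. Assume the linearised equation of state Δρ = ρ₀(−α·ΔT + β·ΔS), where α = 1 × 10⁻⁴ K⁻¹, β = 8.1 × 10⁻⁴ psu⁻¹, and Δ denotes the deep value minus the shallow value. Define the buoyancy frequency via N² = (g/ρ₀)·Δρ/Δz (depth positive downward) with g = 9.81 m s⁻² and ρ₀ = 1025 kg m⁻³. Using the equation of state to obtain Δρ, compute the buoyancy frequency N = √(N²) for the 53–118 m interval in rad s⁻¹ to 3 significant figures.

6.86 × 10⁻³ rad s⁻¹

ΔT = -1.9 K, ΔS = +0.15 psu (deep − shallow).
Δρ/ρ₀ = −αΔT + βΔS = 1.90 × 10⁻⁴ + 1.215 × 10⁻⁴ = 3.115 × 10⁻⁴, so Δρ ≈ 0.3193 kg m⁻³.
N² = (g/ρ₀)·Δρ/Δz = g·(Δρ/ρ₀)/Δz = 9.81 × 3.115 × 10⁻⁴ / 65 = 4.7013 × 10⁻⁵ s⁻².
N = √(4.7013 × 10⁻⁵) = 6.8566 × 10⁻³ rad s⁻¹ ≈ 6.86 × 10⁻³ rad s⁻¹.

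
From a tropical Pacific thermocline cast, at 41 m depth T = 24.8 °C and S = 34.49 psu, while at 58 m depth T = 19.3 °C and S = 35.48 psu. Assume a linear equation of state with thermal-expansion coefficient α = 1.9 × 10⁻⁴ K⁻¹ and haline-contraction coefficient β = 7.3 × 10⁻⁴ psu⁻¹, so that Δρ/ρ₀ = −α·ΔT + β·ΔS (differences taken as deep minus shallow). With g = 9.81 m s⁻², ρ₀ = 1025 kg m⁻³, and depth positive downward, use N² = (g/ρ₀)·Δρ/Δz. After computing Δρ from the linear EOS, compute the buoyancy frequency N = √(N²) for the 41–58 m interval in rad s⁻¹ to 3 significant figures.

0.0319 rad s⁻¹

ΔT = -5.5 K, ΔS = +0.99 psu (deep − shallow).
Δρ/ρ₀ = −αΔT + βΔS = 1.045 × 10⁻³ + 7.227 × 10⁻⁴ = 1.7677 × 10⁻³, so Δρ ≈ 1.812 kg m⁻³.
N² = (g/ρ₀)·Δρ/Δz = g·(Δρ/ρ₀)/Δz = 9.81 × 1.7677 × 10⁻³ / 17 = 1.0201 × 10⁻³ s⁻².
N = √(1.0201 × 10⁻³) = 0.031939 rad s⁻¹ ≈ 0.0319 rad s⁻¹.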